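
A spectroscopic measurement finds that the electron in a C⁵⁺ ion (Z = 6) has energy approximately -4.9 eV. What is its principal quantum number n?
n = 10

The exact energy levels follow E_n = -13.6057 Z² / n² eV with Z = 6.

The measured value (-4.9 eV) is reported to only 2 significant figures, so we must test candidate n values and see which one matches to that precision.

Candidate energies:
  n = 8:  E = -13.6057 × 6² / 8² = -7.65321 eV
  n = 9:  E = -13.6057 × 6² / 9² = -6.04698 eV
  n = 10:  E = -13.6057 × 6² / 10² = -4.89805 eV  ← matches
  n = 11:  E = -13.6057 × 6² / 11² = -4.04798 eV
  n = 12:  E = -13.6057 × 6² / 12² = -3.40143 eV

Checking against the measurement of -4.9 eV (2 sig figs), only n = 10 agrees:
E_10 = -4.89805 eV, which rounds to -4.9 eV ✓

Therefore n = 10.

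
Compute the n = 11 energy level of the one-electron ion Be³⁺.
-1.799 eV

For hydrogen-like ions, the energy levels scale with Z²:
E_n = -13.6057 Z² / n² eV

For Be³⁺ (Z = 4) at n = 11:
E_11 = -13.6057 × 4² / 11²
E_11 = -13.6057 × 16 / 121
E_11 = -217.6912 / 121
E_11 = -1.799 eV

The energy is 16 times more negative than hydrogen at the same n due to the stronger nuclear charge.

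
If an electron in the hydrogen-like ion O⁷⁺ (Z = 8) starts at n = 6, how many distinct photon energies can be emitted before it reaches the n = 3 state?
6

The electron can occupy levels n = 3, 4, ..., 6 during de-excitation — that is m = 6 - 3 + 1 = 4 distinct levels.

The number of distinct spectral lines equals the number of ways to choose 2 of these m levels (each pair gives one possible emission transition):

Number of lines = m(m-1)/2 = 4×3/2 = 6

These correspond to all possible transitions between the 4 levels:
6 → 5, 6 → 4, 6 → 3, 5 → 4, 5 → 3, 4 → 3

Each transition produces a photon with a unique energy (and thus wavelength). This count does not depend on Z.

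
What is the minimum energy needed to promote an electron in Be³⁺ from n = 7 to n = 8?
1.041 eV

The energy levels of a hydrogen-like atom are E_n = -13.6057 Z² eV / n².

Energy at n = 7: E_7 = -13.6057 × 4² / 7² = -4.442678 eV
Energy at n = 8: E_8 = -13.6057 × 4² / 8² = -3.401425 eV

The excitation energy is the difference:
ΔE = E_8 - E_7
ΔE = -3.401425 - (-4.442678)
ΔE = 1.041 eV

Since this is positive, energy must be absorbed (photon absorption).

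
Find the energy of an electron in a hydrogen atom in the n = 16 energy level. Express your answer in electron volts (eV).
-0.053 eV

The energy levels of a hydrogen-like atom are given by:
E_n = -13.6057 eV / n²

For n = 16:
E_16 = -13.6057 eV / 16²
E_16 = -13.6057 eV / 256
E_16 = -0.053 eV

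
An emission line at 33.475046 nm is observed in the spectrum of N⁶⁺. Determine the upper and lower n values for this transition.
n = 12 → n = 4

First, find the photon energy from the wavelength (hc = 1239.84 eV·nm):
E = hc/λ = 1239.84 eV·nm / 33.475046 nm = 37.037738 eV

The energy levels of N⁶⁺ satisfy E_n = -13.6057 × 7² / n² eV, so an emission n_i → n_f releases
ΔE = 13.6057 × 7² × (1/n_f² − 1/n_i²) eV.

Setting ΔE equal to the photon energy:
1/n_f² − 1/n_i² = 37.037738 / (13.6057 × 7²) = 0.055555554

Since 1/n_i² must be positive, we need 1/n_f² > 0.055555554, i.e. n_f ≤ 4. For each allowed n_f, solve n_i = (1/n_f² − 0.055555554)^(−1/2) and check whether it is a whole number:
  n_f = 1: 1/n_i² = 1.000000000 − 0.055555554 = 0.944444446 → n_i = 1.029  (not an integer) ✗
  n_f = 2: 1/n_i² = 0.250000000 − 0.055555554 = 0.194444446 → n_i = 2.268  (not an integer) ✗
  n_f = 3: 1/n_i² = 0.111111111 − 0.055555554 = 0.055555557 → n_i = 4.243  (not an integer) ✗
  n_f = 4: 1/n_i² = 0.062500000 − 0.055555554 = 0.006944446 → n_i = 12.000  → integer, n_i = 12 ✓

Only n_f = 4 gives an integer upper level, n_i = 12.

The transition is from n = 12 to n = 4 (emission).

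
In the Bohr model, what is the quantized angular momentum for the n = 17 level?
1.793e-33 J·s (or 17ℏ)

In the Bohr model, angular momentum is quantized:
L = nℏ

where ℏ = h/(2π) = 1.05457e-34 J·s

For n = 17:
L = 17 × 1.05457e-34 J·s
L = 1.793e-33 J·s

This can also be written as L = 17ℏ.
The angular momentum is an integer multiple of the reduced Planck constant.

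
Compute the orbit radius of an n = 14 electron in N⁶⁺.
1.481696 nm (or 14.816962 Å)

The Bohr radius formula is:
r_n = n² a₀ / Z

where a₀ = 0.052917721 nm is the Bohr radius.

For N⁶⁺ (Z = 7) at n = 14:
r_14 = 14² × 0.052917721 nm / 7
r_14 = 196 × 0.052917721 nm / 7
r_14 = 10.3718733 nm / 7
r_14 = 1.481696 nm

The electron orbits at approximately 1.481696 nm from the nucleus.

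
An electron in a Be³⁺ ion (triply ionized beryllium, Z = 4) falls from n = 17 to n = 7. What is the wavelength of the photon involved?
336.052748 nm

First, find the transition energy using E_n = -13.6057 Z² / n² eV:
E_17 = -13.6057 × 4² / 17² = -0.7532567474 eV
E_7 = -13.6057 × 4² / 7² = -4.4426775510 eV

Photon energy: |ΔE| = |E_7 - E_17| = 3.6894208036 eV

Convert to wavelength using E = hc/λ with hc = 1239.84 eV·nm:
λ = hc/E = 1239.84 eV·nm / 3.6894208036 eV
λ = 336.052748 nm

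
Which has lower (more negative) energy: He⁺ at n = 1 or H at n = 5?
He⁺ at n = 1 (E = -54.42280 eV)

Using E_n = -13.6057 Z² / n² eV:

He⁺ (Z = 2) at n = 1:
E = -13.6057 × 2² / 1² = -13.6057 × 4 / 1 = -54.42280000 eV

H (Z = 1) at n = 5:
E = -13.6057 × 1² / 5² = -13.6057 × 1 / 25 = -0.54422800 eV

Since -54.42280000 eV < -0.54422800 eV,
He⁺ at n = 1 is more tightly bound (requires more energy to ionize).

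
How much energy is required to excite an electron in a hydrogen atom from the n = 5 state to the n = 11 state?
0.43178 eV

The energy levels of a hydrogen-like atom are E_n = -13.6057 eV / n².

Energy at n = 5: E_5 = -13.6057 / 5² = -0.54422800 eV
Energy at n = 11: E_11 = -13.6057 / 11² = -0.11244380 eV

The excitation energy is the difference:
ΔE = E_11 - E_5
ΔE = -0.11244380 - (-0.54422800)
ΔE = 0.43178 eV

Since this is positive, energy must be absorbed (photon absorption).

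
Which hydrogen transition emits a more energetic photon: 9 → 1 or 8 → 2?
9 → 1

Calculate the energy for each transition:

Transition 9 → 1:
ΔE₁ = |E_1 - E_9| = |-13.6057/1² - (-13.6057/9²)|
ΔE₁ = |-13.6057000000 - (-0.1679716049)| = 13.4377284 eV

Transition 8 → 2:
ΔE₂ = |E_2 - E_8| = |-13.6057/2² - (-13.6057/8²)|
ΔE₂ = |-3.4014250000 - (-0.2125890625)| = 3.1888359 eV

Since 13.4377284 eV > 3.1888359 eV, the transition 9 → 1 emits the more energetic photon.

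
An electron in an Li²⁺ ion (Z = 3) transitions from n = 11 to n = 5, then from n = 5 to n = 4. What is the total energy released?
6.64 eV

The energy levels of Li²⁺ are E_n = -13.6057 × 3² / n² eV.

First transition (11 → 5):
ΔE₁ = |E_5 - E_11|
ΔE₁ = |-4.89805200 - (-1.01199421)| = 3.88606 eV

Second transition (5 → 4):
ΔE₂ = |E_4 - E_5|
ΔE₂ = |-7.65320625 - (-4.89805200)| = 2.75515 eV

Total energy released:
E_total = ΔE₁ + ΔE₂ = 3.88606 + 2.75515 = 6.64 eV

Note: This equals the direct transition 11 → 4: 6.64 eV ✓
Energy is conserved regardless of the path taken.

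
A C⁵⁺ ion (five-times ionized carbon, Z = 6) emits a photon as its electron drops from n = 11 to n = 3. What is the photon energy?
50.375 eV

The energy levels are E_n = -13.6057 Z² eV / n².

Energy at n = 11: E_11 = -13.6057 × 6² / 11² = -4.047977 eV
Energy at n = 3: E_3 = -13.6057 × 6² / 3² = -54.422800 eV

For emission (electron falling to lower state), the photon energy is:
E_photon = E_11 - E_3 = |-4.047977 - (-54.422800)|
E_photon = 50.375 eV

This energy is carried away by the emitted photon.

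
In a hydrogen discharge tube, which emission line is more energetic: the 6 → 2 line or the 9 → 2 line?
9 → 2

Calculate the energy for each transition:

Transition 6 → 2:
ΔE₁ = |E_2 - E_6| = |-13.6057/2² - (-13.6057/6²)|
ΔE₁ = |-3.401425000 - (-0.377936111)| = 3.023489 eV

Transition 9 → 2:
ΔE₂ = |E_2 - E_9| = |-13.6057/2² - (-13.6057/9²)|
ΔE₂ = |-3.401425000 - (-0.167971605)| = 3.233453 eV

Since 3.233453 eV > 3.023489 eV, the transition 9 → 2 emits the more energetic photon.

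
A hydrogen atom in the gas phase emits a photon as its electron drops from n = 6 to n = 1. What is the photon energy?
13.2278 eV

The energy levels are E_n = -13.6057 eV / n².

Energy at n = 6: E_6 = -13.6057 / 6² = -0.3779361 eV
Energy at n = 1: E_1 = -13.6057 / 1² = -13.6057000 eV

For emission (electron falling to lower state), the photon energy is:
E_photon = E_6 - E_1 = |-0.3779361 - (-13.6057000)|
E_photon = 13.2278 eV

This energy is carried away by the emitted photon.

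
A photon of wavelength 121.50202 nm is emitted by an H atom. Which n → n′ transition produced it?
n = 2 → n = 1

First, find the photon energy from the wavelength (hc = 1239.84 eV·nm):
E = hc/λ = 1239.84 eV·nm / 121.50202 nm = 10.204275 eV

The energy levels of hydrogen satisfy E_n = -13.6057 / n² eV, so an emission n_i → n_f releases
ΔE = 13.6057 × (1/n_f² − 1/n_i²) eV.

Setting ΔE equal to the photon energy:
1/n_f² − 1/n_i² = 10.204275 / 13.6057 = 0.75000000

Since 1/n_i² must be positive, we need 1/n_f² > 0.75000000, i.e. n_f ≤ 1. For each allowed n_f, solve n_i = (1/n_f² − 0.75000000)^(−1/2) and check whether it is a whole number:
  n_f = 1: 1/n_i² = 1.00000000 − 0.75000000 = 0.25000000 → n_i = 2.000  → integer, n_i = 2 ✓

Only n_f = 1 gives an integer upper level, n_i = 2.

The transition is from n = 2 to n = 1 (emission).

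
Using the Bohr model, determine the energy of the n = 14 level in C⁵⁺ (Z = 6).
-2.4990 eV

For hydrogen-like ions, the energy levels scale with Z²:
E_n = -13.6057 Z² / n² eV

For C⁵⁺ (Z = 6) at n = 14:
E_14 = -13.6057 × 6² / 14²
E_14 = -13.6057 × 36 / 196
E_14 = -489.8052 / 196
E_14 = -2.4990 eV

The energy is 36 times more negative than hydrogen at the same n due to the stronger nuclear charge.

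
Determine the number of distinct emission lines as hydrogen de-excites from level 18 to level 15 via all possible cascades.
6

The electron can occupy levels n = 15, 16, ..., 18 during de-excitation — that is m = 18 - 15 + 1 = 4 distinct levels.

The number of distinct spectral lines equals the number of ways to choose 2 of these m levels (each pair gives one possible emission transition):

Number of lines = m(m-1)/2 = 4×3/2 = 6

These correspond to all possible transitions between the 4 levels:
18 → 17, 18 → 16, 18 → 15, 17 → 16, 17 → 15, 16 → 15

Each transition produces a photon with a unique energy (and thus wavelength). This count does not depend on Z.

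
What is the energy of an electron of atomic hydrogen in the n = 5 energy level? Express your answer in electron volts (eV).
-0.54423 eV

The energy levels of a hydrogen-like atom are given by:
E_n = -13.6057 eV / n²

For n = 5:
E_5 = -13.6057 eV / 5²
E_5 = -13.6057 eV / 25
E_5 = -0.54423 eV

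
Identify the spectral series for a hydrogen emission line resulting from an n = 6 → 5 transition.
Pfund series

The spectral series in hydrogen are named based on the final (lower) energy level:
- Lyman series: n_final = 1 (ultraviolet)
- Balmer series: n_final = 2 (visible/near-UV)
- Paschen series: n_final = 3 (infrared)
- Brackett series: n_final = 4 (infrared)
- Pfund series: n_final = 5 (far infrared)

Since this transition ends at n = 5, it belongs to the Pfund series.

For reference, this 6 → 5 line has photon energy
ΔE = 13.6057 eV × (1/5² - 1/6²) = 0.16629188889 eV,
corresponding to wavelength λ = hc/ΔE = 1239.84 eV·nm / 0.16629188889 eV = 7455.80562 nm in the far infrared region.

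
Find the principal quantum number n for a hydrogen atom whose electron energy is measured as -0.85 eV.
n = 4

The exact energy levels follow E_n = -13.6057 eV / n².

The measured value (-0.85 eV) is reported to only 2 significant figures, so we must test candidate n values and see which one matches to that precision.

Candidate energies:
  n = 2:  E = -13.6057/2² = -3.40143 eV
  n = 3:  E = -13.6057/3² = -1.51174 eV
  n = 4:  E = -13.6057/4² = -0.85036 eV  ← matches
  n = 5:  E = -13.6057/5² = -0.54423 eV
  n = 6:  E = -13.6057/6² = -0.37794 eV

Checking against the measurement of -0.85 eV (2 sig figs), only n = 4 agrees:
E_4 = -0.85036 eV, which rounds to -0.85 eV ✓

Therefore n = 4.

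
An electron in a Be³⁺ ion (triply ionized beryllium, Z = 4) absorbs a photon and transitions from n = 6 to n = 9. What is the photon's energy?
3.359 eV

The energy levels of a hydrogen-like atom are E_n = -13.6057 Z² eV / n².

Energy at n = 6: E_6 = -13.6057 × 4² / 6² = -6.046978 eV
Energy at n = 9: E_9 = -13.6057 × 4² / 9² = -2.687546 eV

The excitation energy is the difference:
ΔE = E_9 - E_6
ΔE = -2.687546 - (-6.046978)
ΔE = 3.359 eV

Since this is positive, energy must be absorbed (photon absorption).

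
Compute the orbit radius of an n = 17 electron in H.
15.2932 nm (or 152.9322 Å)

The Bohr radius formula is:
r_n = n² a₀ / Z

where a₀ = 0.0529177 nm is the Bohr radius.

For H (Z = 1) at n = 17:
r_17 = 17² × 0.0529177 nm / 1
r_17 = 289 × 0.0529177 nm / 1
r_17 = 15.29322 nm / 1
r_17 = 15.2932 nm

The electron orbits at approximately 15.2932 nm from the nucleus.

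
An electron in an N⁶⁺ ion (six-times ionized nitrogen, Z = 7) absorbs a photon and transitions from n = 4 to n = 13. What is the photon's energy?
37.72261 eV

The energy levels of a hydrogen-like atom are E_n = -13.6057 Z² eV / n².

Energy at n = 4: E_4 = -13.6057 × 7² / 4² = -41.66745625 eV
Energy at n = 13: E_13 = -13.6057 × 7² / 13² = -3.94484793 eV

The excitation energy is the difference:
ΔE = E_13 - E_4
ΔE = -3.94484793 - (-41.66745625)
ΔE = 37.72261 eV

Since this is positive, energy must be absorbed (photon absorption).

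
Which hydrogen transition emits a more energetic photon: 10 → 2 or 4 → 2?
10 → 2

Calculate the energy for each transition:

Transition 10 → 2:
ΔE₁ = |E_2 - E_10| = |-13.6057/2² - (-13.6057/10²)|
ΔE₁ = |-3.401425000 - (-0.136057000)| = 3.265368 eV

Transition 4 → 2:
ΔE₂ = |E_2 - E_4| = |-13.6057/2² - (-13.6057/4²)|
ΔE₂ = |-3.401425000 - (-0.850356250)| = 2.551069 eV

Since 3.265368 eV > 2.551069 eV, the transition 10 → 2 emits the more energetic photon.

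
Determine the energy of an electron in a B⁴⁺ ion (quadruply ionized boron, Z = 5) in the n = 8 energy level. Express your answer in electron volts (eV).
-5.31473 eV

The energy levels of a hydrogen-like atom are given by:
E_n = -13.6057 Z² / n² eV  (with Z = 5 for B⁴⁺)

For n = 8:
E_8 = -13.6057 × 5² / 8²
E_8 = -13.6057 × 25 / 64
E_8 = -5.31473 eV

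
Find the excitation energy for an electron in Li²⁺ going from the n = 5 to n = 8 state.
2.985 eV

The energy levels of a hydrogen-like atom are E_n = -13.6057 Z² eV / n².

Energy at n = 5: E_5 = -13.6057 × 3² / 5² = -4.898052 eV
Energy at n = 8: E_8 = -13.6057 × 3² / 8² = -1.913302 eV

The excitation energy is the difference:
ΔE = E_8 - E_5
ΔE = -1.913302 - (-4.898052)
ΔE = 2.985 eV

Since this is positive, energy must be absorbed (photon absorption).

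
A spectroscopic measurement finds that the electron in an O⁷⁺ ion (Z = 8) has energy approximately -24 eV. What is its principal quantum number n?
n = 6

The exact energy levels follow E_n = -13.6057 Z² / n² eV with Z = 8.

The measured value (-24 eV) is reported to only 2 significant figures, so we must test candidate n values and see which one matches to that precision.

Candidate energies:
  n = 4:  E = -13.6057 × 8² / 4² = -54.42280 eV
  n = 5:  E = -13.6057 × 8² / 5² = -34.83059 eV
  n = 6:  E = -13.6057 × 8² / 6² = -24.18791 eV  ← matches
  n = 7:  E = -13.6057 × 8² / 7² = -17.77071 eV
  n = 8:  E = -13.6057 × 8² / 8² = -13.60570 eV

Checking against the measurement of -24 eV (2 sig figs), only n = 6 agrees:
E_6 = -24.18791 eV, which rounds to -24 eV ✓

Therefore n = 6.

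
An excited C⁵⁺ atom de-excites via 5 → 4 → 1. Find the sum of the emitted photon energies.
470.21299 eV

The energy levels of C⁵⁺ are E_n = -13.6057 × 6² / n² eV.

First transition (5 → 4):
ΔE₁ = |E_4 - E_5|
ΔE₁ = |-30.61282500000 - (-19.59220800000)| = 11.02061700 eV

Second transition (4 → 1):
ΔE₂ = |E_1 - E_4|
ΔE₂ = |-489.80520000000 - (-30.61282500000)| = 459.19237500 eV

Total energy released:
E_total = ΔE₁ + ΔE₂ = 11.02061700 + 459.19237500 = 470.21299 eV

Note: This equals the direct transition 5 → 1: 470.21299 eV ✓
Energy is conserved regardless of the path taken.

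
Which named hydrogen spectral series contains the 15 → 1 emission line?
Lyman series

The spectral series in hydrogen are named based on the final (lower) energy level:
- Lyman series: n_final = 1 (ultraviolet)
- Balmer series: n_final = 2 (visible/near-UV)
- Paschen series: n_final = 3 (infrared)
- Brackett series: n_final = 4 (infrared)
- Pfund series: n_final = 5 (far infrared)

Since this transition ends at n = 1, it belongs to the Lyman series.

For reference, this 15 → 1 line has photon energy
ΔE = 13.6057 eV × (1/1² - 1/15²) = 13.54523022 eV,
corresponding to wavelength λ = hc/ΔE = 1239.84 eV·nm / 13.54523022 eV = 91.533328 nm in the ultraviolet region.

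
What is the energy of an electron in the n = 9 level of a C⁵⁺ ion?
-6.0470 eV

For hydrogen-like ions, the energy levels scale with Z²:
E_n = -13.6057 Z² / n² eV

For C⁵⁺ (Z = 6) at n = 9:
E_9 = -13.6057 × 6² / 9²
E_9 = -13.6057 × 36 / 81
E_9 = -489.8052 / 81
E_9 = -6.0470 eV

The energy is 36 times more negative than hydrogen at the same n due to the stronger nuclear charge.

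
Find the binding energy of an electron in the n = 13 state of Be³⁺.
1.28811 eV

The ionization energy is the energy needed to remove the electron completely (n → ∞).

For a hydrogen-like ion with Z = 4, E_n = -13.6057 Z² / n² eV.

At n = 13: E_13 = -13.6057 × 4² / 13² = -1.28811361 eV
At n = ∞: E_∞ = 0 eV

Ionization energy = E_∞ - E_13 = 0 - (-1.28811361) = 1.28811361 eV
Ionization energy ≈ 1.28811 eV

This is also called the binding energy of the electron in state n = 13.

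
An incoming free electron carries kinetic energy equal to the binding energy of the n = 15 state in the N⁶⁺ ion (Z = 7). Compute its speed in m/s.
1.02e+06 m/s (or 0.34054% of c)

The binding energy at n = 15 for N⁶⁺ is:
E_15 = -13.6057 × 7²/15² = -2.9630191 eV
|E_15| = 2.9630191 eV

Convert to Joules:
KE = 2.9630191 eV × (1.602177 × 10⁻¹⁹ J/eV) = 4.7473e-19 J

Using KE = ½mv²:
v = √(2·KE/m_e)
v = √(2 × 4.7473e-19 J / 9.10938 × 10⁻³¹ kg)
v = 1.02e+06 m/s

This is approximately 0.34054% the speed of light.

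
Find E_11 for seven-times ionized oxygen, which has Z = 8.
-7.196403 eV

For hydrogen-like ions, the energy levels scale with Z²:
E_n = -13.6057 Z² / n² eV

For O⁷⁺ (Z = 8) at n = 11:
E_11 = -13.6057 × 8² / 11²
E_11 = -13.6057 × 64 / 121
E_11 = -870.7648 / 121
E_11 = -7.196403 eV

The energy is 64 times more negative than hydrogen at the same n due to the stronger nuclear charge.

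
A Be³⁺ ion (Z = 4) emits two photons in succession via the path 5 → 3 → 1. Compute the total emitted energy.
208.983552 eV

The energy levels of Be³⁺ are E_n = -13.6057 × 4² / n² eV.

First transition (5 → 3):
ΔE₁ = |E_3 - E_5|
ΔE₁ = |-24.187911111111 - (-8.707648000000)| = 15.480263111 eV

Second transition (3 → 1):
ΔE₂ = |E_1 - E_3|
ΔE₂ = |-217.691200000000 - (-24.187911111111)| = 193.503288889 eV

Total energy released:
E_total = ΔE₁ + ΔE₂ = 15.480263111 + 193.503288889 = 208.983552 eV

Note: This equals the direct transition 5 → 1: 208.983552 eV ✓
Energy is conserved regardless of the path taken.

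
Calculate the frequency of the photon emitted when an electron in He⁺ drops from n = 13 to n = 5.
4.48509e+14 Hz

First, find the transition energy:
E_13 = -13.6057 × 2² / 13² = -0.32202840 eV
E_5 = -13.6057 × 2² / 5² = -2.17691200 eV
|ΔE| = |E_5 - E_13| = 1.85488360 eV

Convert to Joules: E = 1.85488360 eV × (1.602177 × 10⁻¹⁹ J/eV) = 2.9718518e-19 J

Using E = hf:
f = E/h = 2.9718518e-19 J / (6.62607 × 10⁻³⁴ J·s)
f = 4.48509e+14 Hz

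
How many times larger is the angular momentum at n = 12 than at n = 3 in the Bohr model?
4.00

In the Bohr model, L_n = nℏ, so the ratio is purely the ratio of quantum numbers:

L_12/L_3 = 12ℏ / 3ℏ = 12/3 = 4.00

The angular momentum scales linearly with n.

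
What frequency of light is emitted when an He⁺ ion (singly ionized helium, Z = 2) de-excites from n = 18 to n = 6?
3.2492e+14 Hz

First, find the transition energy:
E_18 = -13.6057 × 2² / 18² = -0.1679716 eV
E_6 = -13.6057 × 2² / 6² = -1.5117444 eV
|ΔE| = |E_6 - E_18| = 1.3437728 eV

Convert to Joules: E = 1.3437728 eV × (1.602177 × 10⁻¹⁹ J/eV) = 2.152962e-19 J

Using E = hf:
f = E/h = 2.152962e-19 J / (6.62607 × 10⁻³⁴ J·s)
f = 3.2492e+14 Hz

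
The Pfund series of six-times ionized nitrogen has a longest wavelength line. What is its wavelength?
152.1593 nm

The longest wavelength corresponds to the smallest energy transition in the series.
The Pfund series has all transitions ending at n_f = 5.

For N⁶⁺ (Z = 7), the first line (α-line) is the jump from n = 6 to n = 5:
E_6 = -13.6057 × 7² / 6² = -18.51886944 eV
E_5 = -13.6057 × 7² / 5² = -26.66717200 eV
ΔE = E_6 - E_5 = 8.14830256 eV

λ = hc/E = 1239.84 eV·nm / 8.14830256 eV
λ = 152.1593 nm

This is the α-line of the Pfund series in N⁶⁺.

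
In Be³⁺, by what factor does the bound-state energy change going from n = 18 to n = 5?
12.96000

Using E_n = -13.6057 Z² / n² eV with Z = 4:

E_5 = -13.6057 × 4² / 5² = -217.6912 / 25 = -8.70764800000 eV
E_18 = -13.6057 × 4² / 18² = -217.6912 / 324 = -0.67188641975 eV

The ratio is:
E_5/E_18 = (-8.70764800000) / (-0.67188641975)
E_5/E_18 = (-217.6912/25) / (-217.6912/324)
E_5/E_18 = 324/25
E_5/E_18 = 12.96000
(Note: the Z² factors cancel in the ratio.)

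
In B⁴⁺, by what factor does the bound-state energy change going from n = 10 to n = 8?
1.562500

Using E_n = -13.6057 Z² / n² eV with Z = 5:

E_8 = -13.6057 × 5² / 8² = -340.1425 / 64 = -5.314726562500 eV
E_10 = -13.6057 × 5² / 10² = -340.1425 / 100 = -3.401425000000 eV

The ratio is:
E_8/E_10 = (-5.314726562500) / (-3.401425000000)
E_8/E_10 = (-340.1425/64) / (-340.1425/100)
E_8/E_10 = 100/64
E_8/E_10 = 1.562500
(Note: the Z² factors cancel in the ratio.)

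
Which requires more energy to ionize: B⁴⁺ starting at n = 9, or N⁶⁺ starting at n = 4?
N⁶⁺ at n = 4 (E = -41.667 eV)

Using E_n = -13.6057 Z² / n² eV:

B⁴⁺ (Z = 5) at n = 9:
E = -13.6057 × 5² / 9² = -13.6057 × 25 / 81 = -4.199290 eV

N⁶⁺ (Z = 7) at n = 4:
E = -13.6057 × 7² / 4² = -13.6057 × 49 / 16 = -41.667456 eV

Since -41.667456 eV < -4.199290 eV,
N⁶⁺ at n = 4 is more tightly bound (requires more energy to ionize).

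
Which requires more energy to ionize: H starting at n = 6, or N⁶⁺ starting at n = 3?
N⁶⁺ at n = 3 (E = -74.075478 eV)

Using E_n = -13.6057 Z² / n² eV:

H (Z = 1) at n = 6:
E = -13.6057 × 1² / 6² = -13.6057 × 1 / 36 = -0.377936111 eV

N⁶⁺ (Z = 7) at n = 3:
E = -13.6057 × 7² / 3² = -13.6057 × 49 / 9 = -74.075477778 eV

Since -74.075477778 eV < -0.377936111 eV,
N⁶⁺ at n = 3 is more tightly bound (requires more energy to ionize).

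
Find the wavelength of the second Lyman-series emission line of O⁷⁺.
1.60 nm

The lines of a series are numbered from the longest wavelength (smallest ΔE) outward; the second line is the transition from n = n_f + 2 to n_f.
The Lyman series has all transitions ending at n_f = 1.

For O⁷⁺ (Z = 8), the second line (β-line) is the jump from n = 3 to n = 1:
E_3 = -13.6057 × 8² / 3² = -96.7516 eV
E_1 = -13.6057 × 8² / 1² = -870.7648 eV
ΔE = E_3 - E_1 = 774.0132 eV

λ = hc/E = 1239.84 eV·nm / 774.0132 eV
λ = 1.60 nm

This is the β-line of the Lyman series in O⁷⁺.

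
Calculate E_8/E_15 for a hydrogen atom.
3.515625

Using E_n = -13.6057 Z² / n² eV with Z = 1:

E_8 = -13.6057 / 8² = -13.6057 / 64 = -0.212589063 eV
E_15 = -13.6057 / 15² = -13.6057 / 225 = -0.060469778 eV

The ratio is:
E_8/E_15 = (-0.212589063) / (-0.060469778)
E_8/E_15 = (-13.6057/64) / (-13.6057/225)
E_8/E_15 = 225/64
E_8/E_15 = 3.515625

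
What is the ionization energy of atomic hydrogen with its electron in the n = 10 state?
0.14 eV

The ionization energy is the energy needed to remove the electron completely (n → ∞).

For hydrogen, E_n = -13.6057 eV / n².

At n = 10: E_10 = -13.6057 / 10² = -0.13606 eV
At n = ∞: E_∞ = 0 eV

Ionization energy = E_∞ - E_10 = 0 - (-0.13606) = 0.13606 eV
Ionization energy ≈ 0.14 eV

This is also called the binding energy of the electron in state n = 10.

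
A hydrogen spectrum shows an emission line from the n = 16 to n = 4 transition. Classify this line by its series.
Brackett series

The spectral series in hydrogen are named based on the final (lower) energy level:
- Lyman series: n_final = 1 (ultraviolet)
- Balmer series: n_final = 2 (visible/near-UV)
- Paschen series: n_final = 3 (infrared)
- Brackett series: n_final = 4 (infrared)
- Pfund series: n_final = 5 (far infrared)

Since this transition ends at n = 4, it belongs to the Brackett series.

For reference, this 16 → 4 line has photon energy
ΔE = 13.6057 eV × (1/4² - 1/16²) = 0.79720898438 eV,
corresponding to wavelength λ = hc/ΔE = 1239.84 eV·nm / 0.79720898438 eV = 1555.22582 nm in the infrared region.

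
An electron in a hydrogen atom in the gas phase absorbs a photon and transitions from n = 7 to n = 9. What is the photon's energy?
0.1097 eV

The energy levels of a hydrogen-like atom are E_n = -13.6057 eV / n².

Energy at n = 7: E_7 = -13.6057 / 7² = -0.2776673 eV
Energy at n = 9: E_9 = -13.6057 / 9² = -0.1679716 eV

The excitation energy is the difference:
ΔE = E_9 - E_7
ΔE = -0.1679716 - (-0.2776673)
ΔE = 0.1097 eV

Since this is positive, energy must be absorbed (photon absorption).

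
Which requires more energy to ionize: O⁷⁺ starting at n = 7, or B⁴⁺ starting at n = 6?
O⁷⁺ at n = 7 (E = -17.770710 eV)

Using E_n = -13.6057 Z² / n² eV:

O⁷⁺ (Z = 8) at n = 7:
E = -13.6057 × 8² / 7² = -13.6057 × 64 / 49 = -17.770710204 eV

B⁴⁺ (Z = 5) at n = 6:
E = -13.6057 × 5² / 6² = -13.6057 × 25 / 36 = -9.448402778 eV

Since -17.770710204 eV < -9.448402778 eV,
O⁷⁺ at n = 7 is more tightly bound (requires more energy to ionize).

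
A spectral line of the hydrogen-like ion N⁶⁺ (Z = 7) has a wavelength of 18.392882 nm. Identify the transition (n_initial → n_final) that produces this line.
n = 10 → n = 3

First, find the photon energy from the wavelength (hc = 1239.84 eV·nm):
E = hc/λ = 1239.84 eV·nm / 18.392882 nm = 67.408686 eV

The energy levels of N⁶⁺ satisfy E_n = -13.6057 × 7² / n² eV, so an emission n_i → n_f releases
ΔE = 13.6057 × 7² × (1/n_f² − 1/n_i²) eV.

Setting ΔE equal to the photon energy:
1/n_f² − 1/n_i² = 67.408686 / (13.6057 × 7²) = 0.10111111

Since 1/n_i² must be positive, we need 1/n_f² > 0.10111111, i.e. n_f ≤ 3. For each allowed n_f, solve n_i = (1/n_f² − 0.10111111)^(−1/2) and check whether it is a whole number:
  n_f = 1: 1/n_i² = 1.00000000 − 0.10111111 = 0.89888889 → n_i = 1.055  (not an integer) ✗
  n_f = 2: 1/n_i² = 0.25000000 − 0.10111111 = 0.14888889 → n_i = 2.592  (not an integer) ✗
  n_f = 3: 1/n_i² = 0.11111111 − 0.10111111 = 0.01000000 → n_i = 10.000  → integer, n_i = 10 ✓

Only n_f = 3 gives an integer upper level, n_i = 10.

The transition is from n = 10 to n = 3 (emission).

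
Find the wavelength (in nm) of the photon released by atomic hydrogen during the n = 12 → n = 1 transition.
91.764 nm

First, find the transition energy using E_n = -13.6057 / n² eV:
E_12 = -13.6057 / 12² = -0.09448 eV
E_1 = -13.6057 / 1² = -13.60570 eV

Photon energy: |ΔE| = |E_1 - E_12| = 13.51122 eV

Convert to wavelength using E = hc/λ with hc = 1239.84 eV·nm:
λ = hc/E = 1239.84 eV·nm / 13.51122 eV
λ = 91.764 nm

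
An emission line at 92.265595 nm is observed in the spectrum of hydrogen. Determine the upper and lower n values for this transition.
n = 9 → n = 1

First, find the photon energy from the wavelength (hc = 1239.84 eV·nm):
E = hc/λ = 1239.84 eV·nm / 92.265595 nm = 13.437728 eV

The energy levels of hydrogen satisfy E_n = -13.6057 / n² eV, so an emission n_i → n_f releases
ΔE = 13.6057 × (1/n_f² − 1/n_i²) eV.

Setting ΔE equal to the photon energy:
1/n_f² − 1/n_i² = 13.437728 / 13.6057 = 0.98765429

Since 1/n_i² must be positive, we need 1/n_f² > 0.98765429, i.e. n_f ≤ 1. For each allowed n_f, solve n_i = (1/n_f² − 0.98765429)^(−1/2) and check whether it is a whole number:
  n_f = 1: 1/n_i² = 1.00000000 − 0.98765429 = 0.01234571 → n_i = 9.000  → integer, n_i = 9 ✓

Only n_f = 1 gives an integer upper level, n_i = 9.

The transition is from n = 9 to n = 1 (emission).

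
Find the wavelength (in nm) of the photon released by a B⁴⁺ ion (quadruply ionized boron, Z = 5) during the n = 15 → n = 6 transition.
156.2169 nm

First, find the transition energy using E_n = -13.6057 Z² / n² eV:
E_15 = -13.6057 × 5² / 15² = -1.51174444 eV
E_6 = -13.6057 × 5² / 6² = -9.44840278 eV

Photon energy: |ΔE| = |E_6 - E_15| = 7.93665834 eV

Convert to wavelength using E = hc/λ with hc = 1239.84 eV·nm:
λ = hc/E = 1239.84 eV·nm / 7.93665834 eV
λ = 156.2169 nm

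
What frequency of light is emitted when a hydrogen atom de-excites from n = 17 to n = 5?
1.2021e+14 Hz

First, find the transition energy:
E_17 = -13.6057 / 17² = -0.04707855 eV
E_5 = -13.6057 / 5² = -0.54422800 eV
|ΔE| = |E_5 - E_17| = 0.49714945 eV

Convert to Joules: E = 0.49714945 eV × (1.602177 × 10⁻¹⁹ J/eV) = 7.965214e-20 J

Using E = hf:
f = E/h = 7.965214e-20 J / (6.62607 × 10⁻³⁴ J·s)
f = 1.2021e+14 Hz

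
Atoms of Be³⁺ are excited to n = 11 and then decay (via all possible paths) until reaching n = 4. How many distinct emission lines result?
28

The electron can occupy levels n = 4, 5, ..., 11 during de-excitation — that is m = 11 - 4 + 1 = 8 distinct levels.

The number of distinct spectral lines equals the number of ways to choose 2 of these m levels (each pair gives one possible emission transition):

Number of lines = m(m-1)/2 = 8×7/2 = 28

These correspond to all possible transitions between the 8 levels:
11 → 10, 11 → 9, 11 → 8, 11 → 7, 11 → 6, 11 → 5, 11 → 4, 10 → 9...

Each transition produces a photon with a unique energy (and thus wavelength). This count does not depend on Z.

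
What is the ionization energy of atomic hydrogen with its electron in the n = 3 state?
1.512 eV

The ionization energy is the energy needed to remove the electron completely (n → ∞).

For hydrogen, E_n = -13.6057 eV / n².

At n = 3: E_3 = -13.6057 / 3² = -1.511744 eV
At n = ∞: E_∞ = 0 eV

Ionization energy = E_∞ - E_3 = 0 - (-1.511744) = 1.511744 eV
Ionization energy ≈ 1.512 eV

This is also called the binding energy of the electron in state n = 3.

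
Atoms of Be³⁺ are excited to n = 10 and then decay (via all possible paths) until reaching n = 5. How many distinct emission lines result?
15

The electron can occupy levels n = 5, 6, ..., 10 during de-excitation — that is m = 10 - 5 + 1 = 6 distinct levels.

The number of distinct spectral lines equals the number of ways to choose 2 of these m levels (each pair gives one possible emission transition):

Number of lines = m(m-1)/2 = 6×5/2 = 15

These correspond to all possible transitions between the 6 levels:
10 → 9, 10 → 8, 10 → 7, 10 → 6, 10 → 5, 9 → 8, 9 → 7, 9 → 6...

Each transition produces a photon with a unique energy (and thus wavelength). This count does not depend on Z.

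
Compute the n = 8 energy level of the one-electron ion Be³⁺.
-3.401425 eV

For hydrogen-like ions, the energy levels scale with Z²:
E_n = -13.6057 Z² / n² eV

For Be³⁺ (Z = 4) at n = 8:
E_8 = -13.6057 × 4² / 8²
E_8 = -13.6057 × 16 / 64
E_8 = -217.6912 / 64
E_8 = -3.401425 eV

The energy is 16 times more negative than hydrogen at the same n due to the stronger nuclear charge.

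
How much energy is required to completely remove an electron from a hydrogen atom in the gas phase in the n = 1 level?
13.61 eV

The ionization energy is the energy needed to remove the electron completely (n → ∞).

For hydrogen, E_n = -13.6057 eV / n².

At n = 1: E_1 = -13.6057 / 1² = -13.60570 eV
At n = ∞: E_∞ = 0 eV

Ionization energy = E_∞ - E_1 = 0 - (-13.60570) = 13.60570 eV
Ionization energy ≈ 13.61 eV

This is also called the binding energy of the electron in state n = 1.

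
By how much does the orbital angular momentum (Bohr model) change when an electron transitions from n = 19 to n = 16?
3.164e-34 J·s (or 3ℏ)

In the Bohr model, L_n = nℏ where ℏ = 1.05457e-34 J·s.

L_19 = 19ℏ = 2.00368e-33 J·s
L_16 = 16ℏ = 1.68731e-33 J·s

ΔL = L_19 - L_16 = (19 - 16)ℏ = 3ℏ
ΔL = 3 × 1.05457e-34 J·s = 3.164e-34 J·s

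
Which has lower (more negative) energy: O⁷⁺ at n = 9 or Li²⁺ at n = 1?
Li²⁺ at n = 1 (E = -122.451300 eV)

Using E_n = -13.6057 Z² / n² eV:

O⁷⁺ (Z = 8) at n = 9:
E = -13.6057 × 8² / 9² = -13.6057 × 64 / 81 = -10.750182716 eV

Li²⁺ (Z = 3) at n = 1:
E = -13.6057 × 3² / 1² = -13.6057 × 9 / 1 = -122.451300000 eV

Since -122.451300000 eV < -10.750182716 eV,
Li²⁺ at n = 1 is more tightly bound (requires more energy to ionize).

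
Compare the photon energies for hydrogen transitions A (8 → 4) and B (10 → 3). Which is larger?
10 → 3

Calculate the energy for each transition:

Transition 8 → 4:
ΔE₁ = |E_4 - E_8| = |-13.6057/4² - (-13.6057/8²)|
ΔE₁ = |-0.850356250 - (-0.212589063)| = 0.637767 eV

Transition 10 → 3:
ΔE₂ = |E_3 - E_10| = |-13.6057/3² - (-13.6057/10²)|
ΔE₂ = |-1.511744444 - (-0.136057000)| = 1.375687 eV

Since 1.375687 eV > 0.637767 eV, the transition 10 → 3 emits the more energetic photon.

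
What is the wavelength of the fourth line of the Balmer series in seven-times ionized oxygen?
6.407333 nm

The lines of a series are numbered from the longest wavelength (smallest ΔE) outward; the fourth line is the transition from n = n_f + 4 to n_f.
The Balmer series has all transitions ending at n_f = 2.

For O⁷⁺ (Z = 8), the fourth line (δ-line) is the jump from n = 6 to n = 2:
E_6 = -13.6057 × 8² / 6² = -24.18791111 eV
E_2 = -13.6057 × 8² / 2² = -217.69120000 eV
ΔE = E_6 - E_2 = 193.50328889 eV

λ = hc/E = 1239.84 eV·nm / 193.50328889 eV
λ = 6.407333 nm

This is the δ-line of the Balmer series in O⁷⁺.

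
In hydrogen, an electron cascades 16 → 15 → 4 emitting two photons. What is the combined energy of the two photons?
0.797 eV

The energy levels of hydrogen are E_n = -13.6057 / n² eV.

First transition (16 → 15):
ΔE₁ = |E_15 - E_16|
ΔE₁ = |-0.060469778 - (-0.053147266)| = 0.007323 eV

Second transition (15 → 4):
ΔE₂ = |E_4 - E_15|
ΔE₂ = |-0.850356250 - (-0.060469778)| = 0.789886 eV

Total energy released:
E_total = ΔE₁ + ΔE₂ = 0.007323 + 0.789886 = 0.797 eV

Note: This equals the direct transition 16 → 4: 0.797 eV ✓
Energy is conserved regardless of the path taken.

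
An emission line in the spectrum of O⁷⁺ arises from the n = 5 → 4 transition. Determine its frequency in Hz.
4.737e+15 Hz

First, find the transition energy:
E_5 = -13.6057 × 8² / 5² = -34.830592 eV
E_4 = -13.6057 × 8² / 4² = -54.422800 eV
|ΔE| = |E_4 - E_5| = 19.592208 eV

Convert to Joules: E = 19.592208 eV × (1.602177 × 10⁻¹⁹ J/eV) = 3.13902e-18 J

Using E = hf:
f = E/h = 3.13902e-18 J / (6.62607 × 10⁻³⁴ J·s)
f = 4.737e+15 Hz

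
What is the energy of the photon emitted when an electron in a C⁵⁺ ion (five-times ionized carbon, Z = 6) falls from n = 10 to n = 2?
117.553 eV

The energy levels are E_n = -13.6057 Z² eV / n².

Energy at n = 10: E_10 = -13.6057 × 6² / 10² = -4.898052 eV
Energy at n = 2: E_2 = -13.6057 × 6² / 2² = -122.451300 eV

For emission (electron falling to lower state), the photon energy is:
E_photon = E_10 - E_2 = |-4.898052 - (-122.451300)|
E_photon = 117.553 eV

This energy is carried away by the emitted photon.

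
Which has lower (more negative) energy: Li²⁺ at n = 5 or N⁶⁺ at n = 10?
N⁶⁺ at n = 10 (E = -6.6668 eV)

Using E_n = -13.6057 Z² / n² eV:

Li²⁺ (Z = 3) at n = 5:
E = -13.6057 × 3² / 5² = -13.6057 × 9 / 25 = -4.8980520 eV

N⁶⁺ (Z = 7) at n = 10:
E = -13.6057 × 7² / 10² = -13.6057 × 49 / 100 = -6.6667930 eV

Since -6.6667930 eV < -4.8980520 eV,
N⁶⁺ at n = 10 is more tightly bound (requires more energy to ionize).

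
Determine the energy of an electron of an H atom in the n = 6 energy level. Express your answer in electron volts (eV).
-0.377936 eV

The energy levels of a hydrogen-like atom are given by:
E_n = -13.6057 eV / n²

For n = 6:
E_6 = -13.6057 eV / 6²
E_6 = -13.6057 eV / 36
E_6 = -0.377936 eV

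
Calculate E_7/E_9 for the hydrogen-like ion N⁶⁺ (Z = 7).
1.65306

Using E_n = -13.6057 Z² / n² eV with Z = 7:

E_7 = -13.6057 × 7² / 7² = -666.6793 / 49 = -13.60570000000 eV
E_9 = -13.6057 × 7² / 9² = -666.6793 / 81 = -8.23060864198 eV

The ratio is:
E_7/E_9 = (-13.60570000000) / (-8.23060864198)
E_7/E_9 = (-666.6793/49) / (-666.6793/81)
E_7/E_9 = 81/49
E_7/E_9 = 1.65306
(Note: the Z² factors cancel in the ratio.)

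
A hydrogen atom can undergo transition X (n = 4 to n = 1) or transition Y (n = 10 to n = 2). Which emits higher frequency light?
4 → 1

Calculate the energy for each transition:

Transition 4 → 1:
ΔE₁ = |E_1 - E_4| = |-13.6057/1² - (-13.6057/4²)|
ΔE₁ = |-13.60570000000 - (-0.85035625000)| = 12.75534375 eV

Transition 10 → 2:
ΔE₂ = |E_2 - E_10| = |-13.6057/2² - (-13.6057/10²)|
ΔE₂ = |-3.40142500000 - (-0.13605700000)| = 3.26536800 eV

Since 12.75534375 eV > 3.26536800 eV, the transition 4 → 1 emits the more energetic photon.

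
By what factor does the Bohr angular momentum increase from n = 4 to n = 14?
3.50000

In the Bohr model, L_n = nℏ, so the ratio is purely the ratio of quantum numbers:

L_14/L_4 = 14ℏ / 4ℏ = 14/4 = 3.50000

The angular momentum scales linearly with n.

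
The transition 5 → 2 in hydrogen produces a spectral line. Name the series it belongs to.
Balmer series

The spectral series in hydrogen are named based on the final (lower) energy level:
- Lyman series: n_final = 1 (ultraviolet)
- Balmer series: n_final = 2 (visible/near-UV)
- Paschen series: n_final = 3 (infrared)
- Brackett series: n_final = 4 (infrared)
- Pfund series: n_final = 5 (far infrared)

Since this transition ends at n = 2, it belongs to the Balmer series.

For reference, this 5 → 2 line has photon energy
ΔE = 13.6057 eV × (1/2² - 1/5²) = 2.857197000 eV,
corresponding to wavelength λ = hc/ΔE = 1239.84 eV·nm / 2.857197000 eV = 433.93578 nm in the visible/near-UV region.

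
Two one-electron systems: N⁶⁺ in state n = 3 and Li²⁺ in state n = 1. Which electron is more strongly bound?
Li²⁺ at n = 1 (E = -122.45 eV)

Using E_n = -13.6057 Z² / n² eV:

N⁶⁺ (Z = 7) at n = 3:
E = -13.6057 × 7² / 3² = -13.6057 × 49 / 9 = -74.07548 eV

Li²⁺ (Z = 3) at n = 1:
E = -13.6057 × 3² / 1² = -13.6057 × 9 / 1 = -122.45130 eV

Since -122.45130 eV < -74.07548 eV,
Li²⁺ at n = 1 is more tightly bound (requires more energy to ionize).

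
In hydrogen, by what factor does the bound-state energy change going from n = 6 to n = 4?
2.250000

Using E_n = -13.6057 Z² / n² eV with Z = 1:

E_4 = -13.6057 / 4² = -13.6057 / 16 = -0.850356250000 eV
E_6 = -13.6057 / 6² = -13.6057 / 36 = -0.377936111111 eV

The ratio is:
E_4/E_6 = (-0.850356250000) / (-0.377936111111)
E_4/E_6 = (-13.6057/16) / (-13.6057/36)
E_4/E_6 = 36/16
E_4/E_6 = 2.250000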